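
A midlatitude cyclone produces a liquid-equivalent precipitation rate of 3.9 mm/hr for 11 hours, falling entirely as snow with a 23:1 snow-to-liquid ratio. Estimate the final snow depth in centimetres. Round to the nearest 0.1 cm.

Liquid-equivalent depth = 3.9 × 11 = 42.9 mm.
Snow depth = 42.9 mm × 23 = 986.7 mm = 98.7 cm.

snow depth ≈ 98.7 cm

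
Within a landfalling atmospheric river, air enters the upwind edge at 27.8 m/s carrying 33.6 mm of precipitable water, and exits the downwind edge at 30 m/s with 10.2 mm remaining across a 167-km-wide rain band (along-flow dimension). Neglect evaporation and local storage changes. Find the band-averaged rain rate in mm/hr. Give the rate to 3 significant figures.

R ≈ 13.5 mm/hr

Column moisture flux per unit crosswind length is F = V × PW.
Inflow: F_in = 27.8 × 33.6 = 934.08 mm·m/s
Outflow: F_out = 30 × 10.2 = 306 mm·m/s
Steady-state rate R = (F_in − F_out)/L = (934.08 − 306) / 167000 m = 3.761e-03 mm/s.
R = 3.761e-03 × 3600 = 13.5 mm/hr.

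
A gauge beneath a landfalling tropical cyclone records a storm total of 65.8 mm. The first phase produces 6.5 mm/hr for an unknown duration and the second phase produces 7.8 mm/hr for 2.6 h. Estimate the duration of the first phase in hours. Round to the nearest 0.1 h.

duration ≈ 7.0 h

Known phases: 7.8 × 2.6 = 20.28 mm.
Remaining depth = 65.8 − 20.28 = 45.52 mm.
Duration = 45.52 / 6.5 = 7.0 h.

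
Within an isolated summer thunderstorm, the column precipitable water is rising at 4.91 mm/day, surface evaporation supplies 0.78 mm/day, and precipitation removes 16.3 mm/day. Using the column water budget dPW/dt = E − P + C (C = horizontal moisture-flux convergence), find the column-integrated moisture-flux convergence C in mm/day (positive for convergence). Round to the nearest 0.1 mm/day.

C ≈ 20.4 mm/day

dPW/dt = +4.91 mm/day.
C = dPW/dt − E + P = (+4.91) − 0.78 + 16.3 = 20.4 mm/day.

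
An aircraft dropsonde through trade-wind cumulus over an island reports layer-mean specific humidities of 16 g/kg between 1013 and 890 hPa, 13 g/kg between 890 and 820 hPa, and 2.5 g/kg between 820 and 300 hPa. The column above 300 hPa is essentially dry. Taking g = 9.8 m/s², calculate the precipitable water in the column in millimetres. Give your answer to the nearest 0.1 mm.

Precipitable water is the column-integrated vapour mass per unit area: PW = (1/g) Σ q̄ Δp, with q in kg/kg and Δp in Pa (1 kg/m² of water = 1 mm).
Layer 1013–890 hPa: Δp = 123 hPa = 12300 Pa, q̄ = 0.016 kg/kg → 0.016 × 12300 / 9.8 = 20.08 mm
Layer 890–820 hPa: Δp = 70 hPa = 7000 Pa, q̄ = 0.013 kg/kg → 0.013 × 7000 / 9.8 = 9.29 mm
Layer 820–300 hPa: Δp = 520 hPa = 52000 Pa, q̄ = 0.0025 kg/kg → 0.0025 × 52000 / 9.8 = 13.27 mm
PW = 20.08 + 9.29 + 13.27 = 42.64 ≈ 42.6 mm.

PW ≈ 42.6 mm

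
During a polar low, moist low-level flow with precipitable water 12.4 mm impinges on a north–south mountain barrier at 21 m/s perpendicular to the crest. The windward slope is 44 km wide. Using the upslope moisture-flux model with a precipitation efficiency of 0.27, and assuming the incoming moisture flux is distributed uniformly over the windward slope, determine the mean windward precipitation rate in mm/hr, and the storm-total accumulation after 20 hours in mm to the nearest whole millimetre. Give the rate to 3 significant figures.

R ≈ 5.75 mm/hr; total ≈ 115 mm

Incoming column moisture flux per unit ridge length: F = V × PW = 21 × 12.4 = 260.4 mm·m/s.
Spread over the 44 km slope with efficiency ε = 0.27: R = ε·F/W = 0.27 × 260.4 / 44000 m = 1.598e-03 mm/s.
R = 1.598e-03 × 3600 = 5.75 mm/hr.
Over 20 h: total = 5.75 × 20 = 115 mm.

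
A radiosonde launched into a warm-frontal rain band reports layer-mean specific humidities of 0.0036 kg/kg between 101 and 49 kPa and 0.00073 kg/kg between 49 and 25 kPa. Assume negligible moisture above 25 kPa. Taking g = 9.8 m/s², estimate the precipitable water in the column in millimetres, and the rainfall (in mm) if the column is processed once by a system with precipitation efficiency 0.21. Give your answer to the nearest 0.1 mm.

PW ≈ 20.9 mm; rainfall ≈ 4.4 mm

Precipitable water is the column-integrated vapour mass per unit area: PW = (1/g) Σ q̄ Δp, with q in kg/kg and Δp in Pa (1 kg/m² of water = 1 mm).
Layer 101–49 kPa: Δp = 520 hPa = 52000 Pa, q̄ = 0.0036 kg/kg → 0.0036 × 52000 / 9.8 = 19.10 mm
Layer 49–25 kPa: Δp = 240 hPa = 24000 Pa, q̄ = 0.00073 kg/kg → 0.00073 × 24000 / 9.8 = 1.79 mm
PW = 19.10 + 1.79 = 20.89 ≈ 20.9 mm.
Rainfall = ε × PW = 0.21 × 20.9 = 4.4 mm.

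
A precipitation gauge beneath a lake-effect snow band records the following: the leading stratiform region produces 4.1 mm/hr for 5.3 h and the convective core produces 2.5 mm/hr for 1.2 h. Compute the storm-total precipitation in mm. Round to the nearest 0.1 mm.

Total = Σ Rᵢ Δtᵢ = 4.1 × 5.3 + 2.5 × 1.2
      = 21.73 + 3 = 24.7 mm.

total ≈ 24.7 mm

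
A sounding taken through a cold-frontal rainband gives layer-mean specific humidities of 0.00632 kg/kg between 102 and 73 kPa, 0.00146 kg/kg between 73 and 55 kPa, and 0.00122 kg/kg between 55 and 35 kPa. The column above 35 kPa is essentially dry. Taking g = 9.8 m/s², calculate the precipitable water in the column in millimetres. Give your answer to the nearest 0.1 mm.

Precipitable water is the column-integrated vapour mass per unit area: PW = (1/g) Σ q̄ Δp, with q in kg/kg and Δp in Pa (1 kg/m² of water = 1 mm).
Layer 102–73 kPa: Δp = 290 hPa = 29000 Pa, q̄ = 0.00632 kg/kg → 0.00632 × 29000 / 9.8 = 18.70 mm
Layer 73–55 kPa: Δp = 180 hPa = 18000 Pa, q̄ = 0.00146 kg/kg → 0.00146 × 18000 / 9.8 = 2.68 mm
Layer 55–35 kPa: Δp = 200 hPa = 20000 Pa, q̄ = 0.00122 kg/kg → 0.00122 × 20000 / 9.8 = 2.49 mm
PW = 18.70 + 2.68 + 2.49 = 23.87 ≈ 23.9 mm.

PW ≈ 23.9 mm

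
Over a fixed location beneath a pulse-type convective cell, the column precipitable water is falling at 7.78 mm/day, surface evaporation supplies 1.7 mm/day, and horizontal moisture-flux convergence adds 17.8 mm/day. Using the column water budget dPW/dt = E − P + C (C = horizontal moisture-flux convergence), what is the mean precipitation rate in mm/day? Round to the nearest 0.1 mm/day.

P ≈ 27.3 mm/day

dPW/dt = -7.78 mm/day.
P = E + C − dPW/dt = 1.7 + (17.8) − (-7.78) = 27.3 mm/day.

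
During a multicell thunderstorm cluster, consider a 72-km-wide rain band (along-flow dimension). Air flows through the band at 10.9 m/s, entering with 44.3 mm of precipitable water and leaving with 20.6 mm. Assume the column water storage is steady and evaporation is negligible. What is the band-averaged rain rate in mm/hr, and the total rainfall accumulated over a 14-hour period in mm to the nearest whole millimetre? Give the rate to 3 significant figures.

R ≈ 12.9 mm/hr; total ≈ 181 mm

Column moisture flux per unit crosswind length is F = V × PW.
Inflow: F_in = 10.9 × 44.3 = 482.87 mm·m/s
Outflow: F_out = 10.9 × 20.6 = 224.54 mm·m/s
Steady-state rate R = (F_in − F_out)/L = (482.87 − 224.54) / 72000 m = 3.588e-03 mm/s.
R = 3.588e-03 × 3600 = 12.9 mm/hr.
Over 14 h: total = 12.9 × 14 = 180.6 ≈ 181 mm.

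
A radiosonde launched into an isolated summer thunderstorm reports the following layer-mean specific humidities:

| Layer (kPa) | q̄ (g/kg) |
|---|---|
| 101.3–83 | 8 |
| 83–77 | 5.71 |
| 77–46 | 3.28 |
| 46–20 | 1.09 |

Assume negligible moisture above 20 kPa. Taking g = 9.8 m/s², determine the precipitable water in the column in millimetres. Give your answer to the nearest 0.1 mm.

Precipitable water is the column-integrated vapour mass per unit area: PW = (1/g) Σ q̄ Δp, with q in kg/kg and Δp in Pa (1 kg/m² of water = 1 mm).
Layer 101.3–83 kPa: Δp = 183 hPa = 18300 Pa, q̄ = 0.008 kg/kg → 0.008 × 18300 / 9.8 = 14.94 mm
Layer 83–77 kPa: Δp = 60 hPa = 6000 Pa, q̄ = 0.00571 kg/kg → 0.00571 × 6000 / 9.8 = 3.50 mm
Layer 77–46 kPa: Δp = 310 hPa = 31000 Pa, q̄ = 0.00328 kg/kg → 0.00328 × 31000 / 9.8 = 10.38 mm
Layer 46–20 kPa: Δp = 260 hPa = 26000 Pa, q̄ = 0.00109 kg/kg → 0.00109 × 26000 / 9.8 = 2.89 mm
PW = 14.94 + 3.50 + 10.38 + 2.89 = 31.71 ≈ 31.7 mm.

PW ≈ 31.7 mm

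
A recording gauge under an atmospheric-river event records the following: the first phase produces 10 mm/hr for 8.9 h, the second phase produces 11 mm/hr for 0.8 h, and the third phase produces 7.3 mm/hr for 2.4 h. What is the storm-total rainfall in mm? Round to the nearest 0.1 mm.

total ≈ 115.3 mm

Total = Σ Rᵢ Δtᵢ = 10 × 8.9 + 11 × 0.8 + 7.3 × 2.4
      = 89 + 8.8 + 17.52 = 115.3 mm.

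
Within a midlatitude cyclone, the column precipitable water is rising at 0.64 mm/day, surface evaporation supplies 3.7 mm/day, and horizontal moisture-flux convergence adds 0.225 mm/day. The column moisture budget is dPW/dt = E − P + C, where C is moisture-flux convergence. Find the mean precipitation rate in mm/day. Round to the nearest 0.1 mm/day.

P ≈ 3.3 mm/day

dPW/dt = +0.64 mm/day.
P = E + C − dPW/dt = 3.7 + (0.225) − (+0.64) = 3.3 mm/day.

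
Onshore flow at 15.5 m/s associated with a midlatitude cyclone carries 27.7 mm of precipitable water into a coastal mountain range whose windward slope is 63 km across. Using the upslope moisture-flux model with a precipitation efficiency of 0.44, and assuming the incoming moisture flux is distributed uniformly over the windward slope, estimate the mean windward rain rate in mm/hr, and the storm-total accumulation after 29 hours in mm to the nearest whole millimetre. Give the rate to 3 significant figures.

Incoming column moisture flux per unit ridge length: F = V × PW = 15.5 × 27.7 = 429.35 mm·m/s.
Spread over the 63 km slope with efficiency ε = 0.44: R = ε·F/W = 0.44 × 429.35 / 63000 m = 2.999e-03 mm/s.
R = 2.999e-03 × 3600 = 10.8 mm/hr.
Over 29 h: total = 10.8 × 29 = 313.2 ≈ 313 mm.

R ≈ 10.8 mm/hr; total ≈ 313 mm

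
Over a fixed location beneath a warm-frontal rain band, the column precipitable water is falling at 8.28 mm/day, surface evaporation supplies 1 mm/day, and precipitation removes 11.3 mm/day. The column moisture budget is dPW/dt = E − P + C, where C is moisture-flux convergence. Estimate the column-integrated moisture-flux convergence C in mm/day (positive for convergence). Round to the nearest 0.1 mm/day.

dPW/dt = -8.28 mm/day.
C = dPW/dt − E + P = (-8.28) − 1 + 11.3 = 2.0 mm/day.

C ≈ 2.0 mm/day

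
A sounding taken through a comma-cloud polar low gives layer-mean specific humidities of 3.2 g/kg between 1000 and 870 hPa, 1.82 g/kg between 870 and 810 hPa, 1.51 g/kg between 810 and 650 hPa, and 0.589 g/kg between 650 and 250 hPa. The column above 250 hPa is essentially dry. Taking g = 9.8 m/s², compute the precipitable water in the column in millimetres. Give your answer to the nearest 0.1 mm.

PW ≈ 10.2 mm

Precipitable water is the column-integrated vapour mass per unit area: PW = (1/g) Σ q̄ Δp, with q in kg/kg and Δp in Pa (1 kg/m² of water = 1 mm).
Layer 1000–870 hPa: Δp = 130 hPa = 13000 Pa, q̄ = 0.0032 kg/kg → 0.0032 × 13000 / 9.8 = 4.24 mm
Layer 870–810 hPa: Δp = 60 hPa = 6000 Pa, q̄ = 0.00182 kg/kg → 0.00182 × 6000 / 9.8 = 1.11 mm
Layer 810–650 hPa: Δp = 160 hPa = 16000 Pa, q̄ = 0.00151 kg/kg → 0.00151 × 16000 / 9.8 = 2.47 mm
Layer 650–250 hPa: Δp = 400 hPa = 40000 Pa, q̄ = 0.000589 kg/kg → 0.000589 × 40000 / 9.8 = 2.40 mm
PW = 4.24 + 1.11 + 2.47 + 2.40 = 10.22 ≈ 10.2 mm.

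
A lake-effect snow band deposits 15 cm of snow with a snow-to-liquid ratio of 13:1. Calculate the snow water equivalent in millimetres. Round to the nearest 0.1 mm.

SWE = snow depth / ratio = 15 cm / 13 = 1.154 cm = 11.5 mm.

SWE ≈ 11.5 mm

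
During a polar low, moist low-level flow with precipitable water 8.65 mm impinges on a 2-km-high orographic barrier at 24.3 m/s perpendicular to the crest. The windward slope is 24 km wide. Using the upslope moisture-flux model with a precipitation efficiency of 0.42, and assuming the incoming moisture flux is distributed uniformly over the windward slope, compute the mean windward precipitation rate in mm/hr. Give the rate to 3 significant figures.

R ≈ 13.2 mm/hr

Incoming column moisture flux per unit ridge length: F = V × PW = 24.3 × 8.65 = 210.195 mm·m/s.
Spread over the 24 km slope with efficiency ε = 0.42: R = ε·F/W = 0.42 × 210.195 / 24000 m = 3.678e-03 mm/s.
R = 3.678e-03 × 3600 = 13.2 mm/hr.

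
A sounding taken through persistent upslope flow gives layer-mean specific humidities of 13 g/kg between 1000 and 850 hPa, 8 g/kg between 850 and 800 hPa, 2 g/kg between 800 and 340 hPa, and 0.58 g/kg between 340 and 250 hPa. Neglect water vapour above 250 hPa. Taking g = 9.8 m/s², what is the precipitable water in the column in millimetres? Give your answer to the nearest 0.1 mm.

Precipitable water is the column-integrated vapour mass per unit area: PW = (1/g) Σ q̄ Δp, with q in kg/kg and Δp in Pa (1 kg/m² of water = 1 mm).
Layer 1000–850 hPa: Δp = 150 hPa = 15000 Pa, q̄ = 0.013 kg/kg → 0.013 × 15000 / 9.8 = 19.90 mm
Layer 850–800 hPa: Δp = 50 hPa = 5000 Pa, q̄ = 0.008 kg/kg → 0.008 × 5000 / 9.8 = 4.08 mm
Layer 800–340 hPa: Δp = 460 hPa = 46000 Pa, q̄ = 0.002 kg/kg → 0.002 × 46000 / 9.8 = 9.39 mm
Layer 340–250 hPa: Δp = 90 hPa = 9000 Pa, q̄ = 0.00058 kg/kg → 0.00058 × 9000 / 9.8 = 0.53 mm
PW = 19.90 + 4.08 + 9.39 + 0.53 = 33.90 ≈ 33.9 mm.

PW ≈ 33.9 mm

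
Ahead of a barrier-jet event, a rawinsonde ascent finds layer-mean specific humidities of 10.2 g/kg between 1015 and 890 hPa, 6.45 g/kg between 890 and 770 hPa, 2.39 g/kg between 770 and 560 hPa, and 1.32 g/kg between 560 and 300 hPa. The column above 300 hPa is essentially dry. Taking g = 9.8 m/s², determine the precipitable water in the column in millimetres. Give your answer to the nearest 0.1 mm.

PW ≈ 29.5 mm

Precipitable water is the column-integrated vapour mass per unit area: PW = (1/g) Σ q̄ Δp, with q in kg/kg and Δp in Pa (1 kg/m² of water = 1 mm).
Layer 1015–890 hPa: Δp = 125 hPa = 12500 Pa, q̄ = 0.0102 kg/kg → 0.0102 × 12500 / 9.8 = 13.01 mm
Layer 890–770 hPa: Δp = 120 hPa = 12000 Pa, q̄ = 0.00645 kg/kg → 0.00645 × 12000 / 9.8 = 7.90 mm
Layer 770–560 hPa: Δp = 210 hPa = 21000 Pa, q̄ = 0.00239 kg/kg → 0.00239 × 21000 / 9.8 = 5.12 mm
Layer 560–300 hPa: Δp = 260 hPa = 26000 Pa, q̄ = 0.00132 kg/kg → 0.00132 × 26000 / 9.8 = 3.50 mm
PW = 13.01 + 7.90 + 5.12 + 3.50 = 29.53 ≈ 29.5 mm.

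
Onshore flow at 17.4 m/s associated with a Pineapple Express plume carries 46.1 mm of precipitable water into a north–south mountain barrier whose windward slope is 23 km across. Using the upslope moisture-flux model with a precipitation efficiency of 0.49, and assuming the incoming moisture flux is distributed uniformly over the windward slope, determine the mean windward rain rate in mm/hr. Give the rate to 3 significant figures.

Incoming column moisture flux per unit ridge length: F = V × PW = 17.4 × 46.1 = 802.14 mm·m/s.
Spread over the 23 km slope with efficiency ε = 0.49: R = ε·F/W = 0.49 × 802.14 / 23000 m = 1.709e-02 mm/s.
R = 1.709e-02 × 3600 = 61.5 mm/hr.

R ≈ 61.5 mm/hr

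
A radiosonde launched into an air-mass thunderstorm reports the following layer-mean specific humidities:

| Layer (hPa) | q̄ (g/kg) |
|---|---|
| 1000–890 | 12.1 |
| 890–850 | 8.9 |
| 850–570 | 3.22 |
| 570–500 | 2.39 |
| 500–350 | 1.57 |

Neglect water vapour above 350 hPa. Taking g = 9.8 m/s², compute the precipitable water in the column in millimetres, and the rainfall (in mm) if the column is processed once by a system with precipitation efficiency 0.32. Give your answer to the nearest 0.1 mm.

Precipitable water is the column-integrated vapour mass per unit area: PW = (1/g) Σ q̄ Δp, with q in kg/kg and Δp in Pa (1 kg/m² of water = 1 mm).
Layer 1000–890 hPa: Δp = 110 hPa = 11000 Pa, q̄ = 0.0121 kg/kg → 0.0121 × 11000 / 9.8 = 13.58 mm
Layer 890–850 hPa: Δp = 40 hPa = 4000 Pa, q̄ = 0.0089 kg/kg → 0.0089 × 4000 / 9.8 = 3.63 mm
Layer 850–570 hPa: Δp = 280 hPa = 28000 Pa, q̄ = 0.00322 kg/kg → 0.00322 × 28000 / 9.8 = 9.20 mm
Layer 570–500 hPa: Δp = 70 hPa = 7000 Pa, q̄ = 0.00239 kg/kg → 0.00239 × 7000 / 9.8 = 1.71 mm
Layer 500–350 hPa: Δp = 150 hPa = 15000 Pa, q̄ = 0.00157 kg/kg → 0.00157 × 15000 / 9.8 = 2.40 mm
PW = 13.58 + 3.63 + 9.20 + 1.71 + 2.40 = 30.52 ≈ 30.5 mm.
Rainfall = ε × PW = 0.32 × 30.5 = 9.8 mm.

PW ≈ 30.5 mm; rainfall ≈ 9.8 mm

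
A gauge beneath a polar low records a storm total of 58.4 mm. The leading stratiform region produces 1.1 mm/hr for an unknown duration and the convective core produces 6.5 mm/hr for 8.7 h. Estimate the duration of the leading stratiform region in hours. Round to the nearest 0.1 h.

Known phases: 6.5 × 8.7 = 56.55 mm.
Remaining depth = 58.4 − 56.55 = 1.85 mm.
Duration = 1.85 / 1.1 = 1.7 h.

duration ≈ 1.7 h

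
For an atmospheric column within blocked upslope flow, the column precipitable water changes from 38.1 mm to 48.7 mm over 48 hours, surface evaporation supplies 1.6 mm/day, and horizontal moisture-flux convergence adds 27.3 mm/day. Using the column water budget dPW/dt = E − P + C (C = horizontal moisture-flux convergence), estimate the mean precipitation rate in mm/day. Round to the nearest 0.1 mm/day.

P ≈ 23.6 mm/day

dPW/dt = (48.7 − 38.1) mm / (48/24 day) = +5.300 mm/day.
P = E + C − dPW/dt = 1.6 + (27.3) − (+5.300) = 23.6 mm/day.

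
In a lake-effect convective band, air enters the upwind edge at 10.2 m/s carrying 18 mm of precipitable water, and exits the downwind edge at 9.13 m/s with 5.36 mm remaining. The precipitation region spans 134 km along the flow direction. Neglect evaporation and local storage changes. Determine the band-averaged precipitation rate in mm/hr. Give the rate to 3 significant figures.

Column moisture flux per unit crosswind length is F = V × PW.
Inflow: F_in = 10.2 × 18 = 183.6 mm·m/s
Outflow: F_out = 9.13 × 5.36 = 48.9368 mm·m/s
Steady-state rate R = (F_in − F_out)/L = (183.6 − 48.9368) / 134000 m = 1.005e-03 mm/s.
R = 1.005e-03 × 3600 = 3.62 mm/hr.

R ≈ 3.62 mm/hr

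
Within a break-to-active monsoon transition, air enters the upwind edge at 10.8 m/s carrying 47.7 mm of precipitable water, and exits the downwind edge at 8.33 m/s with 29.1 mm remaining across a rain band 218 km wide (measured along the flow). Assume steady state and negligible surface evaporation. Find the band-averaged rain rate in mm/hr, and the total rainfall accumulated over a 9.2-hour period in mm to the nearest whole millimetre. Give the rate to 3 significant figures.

R ≈ 4.50 mm/hr; total ≈ 41 mm

Column moisture flux per unit crosswind length is F = V × PW.
Inflow: F_in = 10.8 × 47.7 = 515.16 mm·m/s
Outflow: F_out = 8.33 × 29.1 = 242.403 mm·m/s
Steady-state rate R = (F_in − F_out)/L = (515.16 − 242.403) / 218000 m = 1.251e-03 mm/s.
R = 1.251e-03 × 3600 = 4.50 mm/hr.
Over 9.2 h: total = 4.50 × 9.2 = 41.4 ≈ 41 mm.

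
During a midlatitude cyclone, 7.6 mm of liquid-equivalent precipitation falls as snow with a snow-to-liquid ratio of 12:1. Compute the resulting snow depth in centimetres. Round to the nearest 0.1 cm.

Snow depth = liquid × ratio = 7.6 mm × 12 = 91.2 mm = 9.1 cm.

snow depth ≈ 9.1 cm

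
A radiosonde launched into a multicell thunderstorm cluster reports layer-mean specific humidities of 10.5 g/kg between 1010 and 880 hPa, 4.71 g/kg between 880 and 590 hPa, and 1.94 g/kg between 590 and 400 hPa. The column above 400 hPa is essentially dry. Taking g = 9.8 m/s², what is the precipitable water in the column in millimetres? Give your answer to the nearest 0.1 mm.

PW ≈ 31.6 mm

Precipitable water is the column-integrated vapour mass per unit area: PW = (1/g) Σ q̄ Δp, with q in kg/kg and Δp in Pa (1 kg/m² of water = 1 mm).
Layer 1010–880 hPa: Δp = 130 hPa = 13000 Pa, q̄ = 0.0105 kg/kg → 0.0105 × 13000 / 9.8 = 13.93 mm
Layer 880–590 hPa: Δp = 290 hPa = 29000 Pa, q̄ = 0.00471 kg/kg → 0.00471 × 29000 / 9.8 = 13.94 mm
Layer 590–400 hPa: Δp = 190 hPa = 19000 Pa, q̄ = 0.00194 kg/kg → 0.00194 × 19000 / 9.8 = 3.76 mm
PW = 13.93 + 13.94 + 3.76 = 31.63 ≈ 31.6 mm.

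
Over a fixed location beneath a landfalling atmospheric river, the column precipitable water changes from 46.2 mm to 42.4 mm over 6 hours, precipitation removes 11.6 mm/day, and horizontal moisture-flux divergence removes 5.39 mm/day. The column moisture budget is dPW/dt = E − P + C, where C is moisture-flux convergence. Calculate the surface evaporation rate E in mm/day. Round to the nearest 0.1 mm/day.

E ≈ 1.8 mm/day

dPW/dt = (42.4 − 46.2) mm / (6/24 day) = -15.200 mm/day.
E = dPW/dt + P − C = (-15.200) + 11.6 − (-5.39) = 1.8 mm/day.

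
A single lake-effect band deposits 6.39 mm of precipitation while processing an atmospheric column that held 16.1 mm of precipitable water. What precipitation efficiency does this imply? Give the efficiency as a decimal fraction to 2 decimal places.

ε = precipitation / PW = 6.39 / 16.1 = 0.40.

ε ≈ 0.40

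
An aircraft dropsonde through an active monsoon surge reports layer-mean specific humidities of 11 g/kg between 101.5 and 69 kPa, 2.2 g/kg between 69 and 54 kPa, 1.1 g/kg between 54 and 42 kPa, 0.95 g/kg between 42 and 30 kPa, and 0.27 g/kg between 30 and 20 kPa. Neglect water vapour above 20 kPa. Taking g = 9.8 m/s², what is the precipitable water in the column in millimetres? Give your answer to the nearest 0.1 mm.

Precipitable water is the column-integrated vapour mass per unit area: PW = (1/g) Σ q̄ Δp, with q in kg/kg and Δp in Pa (1 kg/m² of water = 1 mm).
Layer 101.5–69 kPa: Δp = 325 hPa = 32500 Pa, q̄ = 0.011 kg/kg → 0.011 × 32500 / 9.8 = 36.48 mm
Layer 69–54 kPa: Δp = 150 hPa = 15000 Pa, q̄ = 0.0022 kg/kg → 0.0022 × 15000 / 9.8 = 3.37 mm
Layer 54–42 kPa: Δp = 120 hPa = 12000 Pa, q̄ = 0.0011 kg/kg → 0.0011 × 12000 / 9.8 = 1.35 mm
Layer 42–30 kPa: Δp = 120 hPa = 12000 Pa, q̄ = 0.00095 kg/kg → 0.00095 × 12000 / 9.8 = 1.16 mm
Layer 30–20 kPa: Δp = 100 hPa = 10000 Pa, q̄ = 0.00027 kg/kg → 0.00027 × 10000 / 9.8 = 0.28 mm
PW = 36.48 + 3.37 + 1.35 + 1.16 + 0.28 = 42.64 ≈ 42.6 mm.

PW ≈ 42.6 mm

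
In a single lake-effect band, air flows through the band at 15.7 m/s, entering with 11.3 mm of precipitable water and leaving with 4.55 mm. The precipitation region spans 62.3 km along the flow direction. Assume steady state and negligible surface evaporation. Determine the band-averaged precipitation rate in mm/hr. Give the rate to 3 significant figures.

R ≈ 6.12 mm/hr

Column moisture flux per unit crosswind length is F = V × PW.
Inflow: F_in = 15.7 × 11.3 = 177.41 mm·m/s
Outflow: F_out = 15.7 × 4.55 = 71.435 mm·m/s
Steady-state rate R = (F_in − F_out)/L = (177.41 − 71.435) / 62300 m = 1.701e-03 mm/s.
R = 1.701e-03 × 3600 = 6.12 mm/hr.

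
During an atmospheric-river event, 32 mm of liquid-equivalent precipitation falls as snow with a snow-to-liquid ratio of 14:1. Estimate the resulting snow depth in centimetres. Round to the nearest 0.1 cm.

snow depth ≈ 44.8 cm

Snow depth = liquid × ratio = 32 mm × 14 = 448 mm = 44.8 cm.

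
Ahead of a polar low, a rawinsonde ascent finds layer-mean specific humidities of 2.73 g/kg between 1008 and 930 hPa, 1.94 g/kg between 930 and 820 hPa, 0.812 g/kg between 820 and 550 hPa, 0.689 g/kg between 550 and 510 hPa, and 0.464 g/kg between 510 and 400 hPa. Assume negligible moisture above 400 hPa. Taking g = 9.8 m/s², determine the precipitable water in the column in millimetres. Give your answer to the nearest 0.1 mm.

PW ≈ 7.4 mm

Precipitable water is the column-integrated vapour mass per unit area: PW = (1/g) Σ q̄ Δp, with q in kg/kg and Δp in Pa (1 kg/m² of water = 1 mm).
Layer 1008–930 hPa: Δp = 78 hPa = 7800 Pa, q̄ = 0.00273 kg/kg → 0.00273 × 7800 / 9.8 = 2.17 mm
Layer 930–820 hPa: Δp = 110 hPa = 11000 Pa, q̄ = 0.00194 kg/kg → 0.00194 × 11000 / 9.8 = 2.18 mm
Layer 820–550 hPa: Δp = 270 hPa = 27000 Pa, q̄ = 0.000812 kg/kg → 0.000812 × 27000 / 9.8 = 2.24 mm
Layer 550–510 hPa: Δp = 40 hPa = 4000 Pa, q̄ = 0.000689 kg/kg → 0.000689 × 4000 / 9.8 = 0.28 mm
Layer 510–400 hPa: Δp = 110 hPa = 11000 Pa, q̄ = 0.000464 kg/kg → 0.000464 × 11000 / 9.8 = 0.52 mm
PW = 2.17 + 2.18 + 2.24 + 0.28 + 0.52 = 7.39 ≈ 7.4 mm.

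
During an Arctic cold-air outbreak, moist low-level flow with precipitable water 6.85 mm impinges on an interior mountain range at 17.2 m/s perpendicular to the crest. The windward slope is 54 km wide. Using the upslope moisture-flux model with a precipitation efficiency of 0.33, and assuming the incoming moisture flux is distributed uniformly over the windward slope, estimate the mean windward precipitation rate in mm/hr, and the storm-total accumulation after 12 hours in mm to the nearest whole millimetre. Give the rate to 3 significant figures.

Incoming column moisture flux per unit ridge length: F = V × PW = 17.2 × 6.85 = 117.82 mm·m/s.
Spread over the 54 km slope with efficiency ε = 0.33: R = ε·F/W = 0.33 × 117.82 / 54000 m = 7.200e-04 mm/s.
R = 7.200e-04 × 3600 = 2.59 mm/hr.
Over 12 h: total = 2.59 × 12 = 31.08 ≈ 31 mm.

R ≈ 2.59 mm/hr; total ≈ 31 mm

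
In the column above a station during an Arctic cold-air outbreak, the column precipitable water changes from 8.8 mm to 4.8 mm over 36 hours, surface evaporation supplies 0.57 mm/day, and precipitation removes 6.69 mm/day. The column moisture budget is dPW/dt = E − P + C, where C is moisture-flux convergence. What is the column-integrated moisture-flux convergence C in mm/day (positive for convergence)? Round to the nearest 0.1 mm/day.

C ≈ 3.5 mm/day

dPW/dt = (4.8 − 8.8) mm / (36/24 day) = -2.667 mm/day.
C = dPW/dt − E + P = (-2.667) − 0.57 + 6.69 = 3.5 mm/day.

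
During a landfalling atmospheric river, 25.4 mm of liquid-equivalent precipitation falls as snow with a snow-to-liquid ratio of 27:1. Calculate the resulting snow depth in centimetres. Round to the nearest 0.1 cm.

snow depth ≈ 68.6 cm

Snow depth = liquid × ratio = 25.4 mm × 27 = 685.8 mm = 68.6 cm.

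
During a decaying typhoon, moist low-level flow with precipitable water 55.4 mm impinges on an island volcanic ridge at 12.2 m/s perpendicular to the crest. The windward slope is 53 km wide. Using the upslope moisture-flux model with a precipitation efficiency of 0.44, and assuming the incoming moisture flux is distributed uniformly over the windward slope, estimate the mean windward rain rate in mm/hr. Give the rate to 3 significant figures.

Incoming column moisture flux per unit ridge length: F = V × PW = 12.2 × 55.4 = 675.88 mm·m/s.
Spread over the 53 km slope with efficiency ε = 0.44: R = ε·F/W = 0.44 × 675.88 / 53000 m = 5.611e-03 mm/s.
R = 5.611e-03 × 3600 = 20.2 mm/hr.

R ≈ 20.2 mm/hr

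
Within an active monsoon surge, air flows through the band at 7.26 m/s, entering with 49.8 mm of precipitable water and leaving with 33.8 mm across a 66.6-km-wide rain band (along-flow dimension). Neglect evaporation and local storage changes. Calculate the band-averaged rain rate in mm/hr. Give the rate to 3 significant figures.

R ≈ 6.28 mm/hr

Column moisture flux per unit crosswind length is F = V × PW.
Inflow: F_in = 7.26 × 49.8 = 361.548 mm·m/s
Outflow: F_out = 7.26 × 33.8 = 245.388 mm·m/s
Steady-state rate R = (F_in − F_out)/L = (361.548 − 245.388) / 66600 m = 1.744e-03 mm/s.
R = 1.744e-03 × 3600 = 6.28 mm/hr.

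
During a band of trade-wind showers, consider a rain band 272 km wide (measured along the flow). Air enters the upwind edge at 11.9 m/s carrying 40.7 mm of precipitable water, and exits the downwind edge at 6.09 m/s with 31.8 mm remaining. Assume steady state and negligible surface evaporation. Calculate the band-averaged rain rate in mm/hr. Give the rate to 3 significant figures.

Column moisture flux per unit crosswind length is F = V × PW.
Inflow: F_in = 11.9 × 40.7 = 484.33 mm·m/s
Outflow: F_out = 6.09 × 31.8 = 193.662 mm·m/s
Steady-state rate R = (F_in − F_out)/L = (484.33 − 193.662) / 272000 m = 1.069e-03 mm/s.
R = 1.069e-03 × 3600 = 3.85 mm/hr.

R ≈ 3.85 mm/hr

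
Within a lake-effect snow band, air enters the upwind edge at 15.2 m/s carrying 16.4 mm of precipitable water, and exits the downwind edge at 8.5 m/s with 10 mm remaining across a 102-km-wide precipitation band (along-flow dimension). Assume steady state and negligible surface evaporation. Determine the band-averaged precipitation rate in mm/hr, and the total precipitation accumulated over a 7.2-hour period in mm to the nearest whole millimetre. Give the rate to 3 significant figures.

Column moisture flux per unit crosswind length is F = V × PW.
Inflow: F_in = 15.2 × 16.4 = 249.28 mm·m/s
Outflow: F_out = 8.5 × 10 = 85 mm·m/s
Steady-state rate R = (F_in − F_out)/L = (249.28 − 85) / 102000 m = 1.611e-03 mm/s.
R = 1.611e-03 × 3600 = 5.80 mm/hr.
Over 7.2 h: total = 5.80 × 7.2 = 41.76 ≈ 42 mm.

R ≈ 5.80 mm/hr; total ≈ 42 mm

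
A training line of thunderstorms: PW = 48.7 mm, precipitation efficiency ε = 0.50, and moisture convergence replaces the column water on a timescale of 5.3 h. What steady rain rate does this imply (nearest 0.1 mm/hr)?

Each overturning extracts ε × PW = 0.50 × 48.7 = 24.35 mm.
Rate = ε·PW / τ = 24.35 / 5.3 h = 4.6 mm/hr.

R ≈ 4.6 mm/hr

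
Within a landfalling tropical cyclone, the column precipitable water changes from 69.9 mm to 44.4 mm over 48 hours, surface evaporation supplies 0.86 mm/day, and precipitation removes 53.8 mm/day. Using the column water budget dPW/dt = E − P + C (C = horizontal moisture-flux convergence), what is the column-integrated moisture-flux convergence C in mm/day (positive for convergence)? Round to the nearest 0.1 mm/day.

C ≈ 40.2 mm/day

dPW/dt = (44.4 − 69.9) mm / (48/24 day) = -12.750 mm/day.
C = dPW/dt − E + P = (-12.750) − 0.86 + 53.8 = 40.2 mm/day.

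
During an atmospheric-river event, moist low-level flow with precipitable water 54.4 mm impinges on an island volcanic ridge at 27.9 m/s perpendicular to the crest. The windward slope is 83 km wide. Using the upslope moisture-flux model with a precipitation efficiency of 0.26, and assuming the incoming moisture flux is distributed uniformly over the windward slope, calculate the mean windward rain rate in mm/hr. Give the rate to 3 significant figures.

Incoming column moisture flux per unit ridge length: F = V × PW = 27.9 × 54.4 = 1517.76 mm·m/s.
Spread over the 83 km slope with efficiency ε = 0.26: R = ε·F/W = 0.26 × 1517.76 / 83000 m = 4.754e-03 mm/s.
R = 4.754e-03 × 3600 = 17.1 mm/hr.

R ≈ 17.1 mm/hr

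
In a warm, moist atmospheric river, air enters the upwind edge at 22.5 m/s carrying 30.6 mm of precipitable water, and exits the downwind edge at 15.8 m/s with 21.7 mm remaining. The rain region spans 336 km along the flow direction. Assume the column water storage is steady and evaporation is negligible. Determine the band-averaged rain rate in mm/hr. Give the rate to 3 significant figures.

Column moisture flux per unit crosswind length is F = V × PW.
Inflow: F_in = 22.5 × 30.6 = 688.5 mm·m/s
Outflow: F_out = 15.8 × 21.7 = 342.86 mm·m/s
Steady-state rate R = (F_in − F_out)/L = (688.5 − 342.86) / 336000 m = 1.029e-03 mm/s.
R = 1.029e-03 × 3600 = 3.70 mm/hr.

R ≈ 3.70 mm/hr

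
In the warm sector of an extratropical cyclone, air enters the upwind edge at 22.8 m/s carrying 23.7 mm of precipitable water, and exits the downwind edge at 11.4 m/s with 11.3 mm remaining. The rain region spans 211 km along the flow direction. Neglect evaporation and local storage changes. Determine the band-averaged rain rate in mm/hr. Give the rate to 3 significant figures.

Column moisture flux per unit crosswind length is F = V × PW.
Inflow: F_in = 22.8 × 23.7 = 540.36 mm·m/s
Outflow: F_out = 11.4 × 11.3 = 128.82 mm·m/s
Steady-state rate R = (F_in − F_out)/L = (540.36 − 128.82) / 211000 m = 1.950e-03 mm/s.
R = 1.950e-03 × 3600 = 7.02 mm/hr.

R ≈ 7.02 mm/hr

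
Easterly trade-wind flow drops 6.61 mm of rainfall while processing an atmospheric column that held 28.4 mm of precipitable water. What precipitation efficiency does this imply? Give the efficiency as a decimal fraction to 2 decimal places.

ε ≈ 0.23

ε = rainfall / PW = 6.61 / 28.4 = 0.23.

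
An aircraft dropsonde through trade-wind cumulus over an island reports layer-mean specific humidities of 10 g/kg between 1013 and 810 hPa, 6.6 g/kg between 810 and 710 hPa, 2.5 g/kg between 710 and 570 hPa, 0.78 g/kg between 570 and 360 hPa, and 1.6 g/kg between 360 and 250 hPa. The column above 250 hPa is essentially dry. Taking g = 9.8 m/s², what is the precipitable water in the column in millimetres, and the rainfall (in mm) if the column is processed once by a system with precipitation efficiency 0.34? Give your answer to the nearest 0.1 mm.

PW ≈ 34.5 mm; rainfall ≈ 11.7 mm

Precipitable water is the column-integrated vapour mass per unit area: PW = (1/g) Σ q̄ Δp, with q in kg/kg and Δp in Pa (1 kg/m² of water = 1 mm).
Layer 1013–810 hPa: Δp = 203 hPa = 20300 Pa, q̄ = 0.01 kg/kg → 0.01 × 20300 / 9.8 = 20.71 mm
Layer 810–710 hPa: Δp = 100 hPa = 10000 Pa, q̄ = 0.0066 kg/kg → 0.0066 × 10000 / 9.8 = 6.73 mm
Layer 710–570 hPa: Δp = 140 hPa = 14000 Pa, q̄ = 0.0025 kg/kg → 0.0025 × 14000 / 9.8 = 3.57 mm
Layer 570–360 hPa: Δp = 210 hPa = 21000 Pa, q̄ = 0.00078 kg/kg → 0.00078 × 21000 / 9.8 = 1.67 mm
Layer 360–250 hPa: Δp = 110 hPa = 11000 Pa, q̄ = 0.0016 kg/kg → 0.0016 × 11000 / 9.8 = 1.80 mm
PW = 20.71 + 6.73 + 3.57 + 1.67 + 1.80 = 34.48 ≈ 34.5 mm.
Rainfall = ε × PW = 0.34 × 34.5 = 11.7 mm.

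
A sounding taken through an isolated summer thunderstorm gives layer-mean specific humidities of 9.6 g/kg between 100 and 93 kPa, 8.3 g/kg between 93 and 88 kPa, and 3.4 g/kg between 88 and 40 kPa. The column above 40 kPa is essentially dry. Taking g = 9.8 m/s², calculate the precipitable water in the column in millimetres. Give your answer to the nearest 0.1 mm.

PW ≈ 27.7 mm

Precipitable water is the column-integrated vapour mass per unit area: PW = (1/g) Σ q̄ Δp, with q in kg/kg and Δp in Pa (1 kg/m² of water = 1 mm).
Layer 100–93 kPa: Δp = 70 hPa = 7000 Pa, q̄ = 0.0096 kg/kg → 0.0096 × 7000 / 9.8 = 6.86 mm
Layer 93–88 kPa: Δp = 50 hPa = 5000 Pa, q̄ = 0.0083 kg/kg → 0.0083 × 5000 / 9.8 = 4.23 mm
Layer 88–40 kPa: Δp = 480 hPa = 48000 Pa, q̄ = 0.0034 kg/kg → 0.0034 × 48000 / 9.8 = 16.65 mm
PW = 6.86 + 4.23 + 16.65 = 27.74 ≈ 27.7 mm.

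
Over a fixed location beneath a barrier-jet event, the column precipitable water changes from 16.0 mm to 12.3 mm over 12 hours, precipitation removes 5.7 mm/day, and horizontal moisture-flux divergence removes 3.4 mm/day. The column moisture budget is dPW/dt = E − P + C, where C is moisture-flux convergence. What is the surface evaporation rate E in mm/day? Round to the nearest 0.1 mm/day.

dPW/dt = (12.3 − 16.0) mm / (12/24 day) = -7.400 mm/day.
E = dPW/dt + P − C = (-7.400) + 5.7 − (-3.4) = 1.7 mm/day.

E ≈ 1.7 mm/day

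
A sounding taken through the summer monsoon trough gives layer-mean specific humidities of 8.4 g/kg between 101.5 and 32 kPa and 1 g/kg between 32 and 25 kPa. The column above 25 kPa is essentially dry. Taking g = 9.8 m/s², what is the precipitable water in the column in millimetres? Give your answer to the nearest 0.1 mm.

Precipitable water is the column-integrated vapour mass per unit area: PW = (1/g) Σ q̄ Δp, with q in kg/kg and Δp in Pa (1 kg/m² of water = 1 mm).
Layer 101.5–32 kPa: Δp = 695 hPa = 69500 Pa, q̄ = 0.0084 kg/kg → 0.0084 × 69500 / 9.8 = 59.57 mm
Layer 32–25 kPa: Δp = 70 hPa = 7000 Pa, q̄ = 0.001 kg/kg → 0.001 × 7000 / 9.8 = 0.71 mm
PW = 59.57 + 0.71 = 60.28 ≈ 60.3 mm.

PW ≈ 60.3 mm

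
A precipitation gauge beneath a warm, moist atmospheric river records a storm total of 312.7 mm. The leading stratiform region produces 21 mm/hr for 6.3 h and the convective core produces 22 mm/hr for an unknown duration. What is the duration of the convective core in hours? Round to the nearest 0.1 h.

Known phases: 21 × 6.3 = 132.3 mm.
Remaining depth = 312.7 − 132.3 = 180.4 mm.
Duration = 180.4 / 22 = 8.2 h.

duration ≈ 8.2 h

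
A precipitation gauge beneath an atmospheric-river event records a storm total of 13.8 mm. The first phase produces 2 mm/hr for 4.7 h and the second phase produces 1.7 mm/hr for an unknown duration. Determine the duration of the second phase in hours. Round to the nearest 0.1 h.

Known phases: 2 × 4.7 = 9.4 mm.
Remaining depth = 13.8 − 9.4 = 4.4 mm.
Duration = 4.4 / 1.7 = 2.6 h.

duration ≈ 2.6 h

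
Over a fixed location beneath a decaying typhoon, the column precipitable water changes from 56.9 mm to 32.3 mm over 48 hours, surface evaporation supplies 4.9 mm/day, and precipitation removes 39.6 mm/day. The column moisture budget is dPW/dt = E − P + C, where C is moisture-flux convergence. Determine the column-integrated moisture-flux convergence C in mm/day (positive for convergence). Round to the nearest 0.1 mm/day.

dPW/dt = (32.3 − 56.9) mm / (48/24 day) = -12.300 mm/day.
C = dPW/dt − E + P = (-12.300) − 4.9 + 39.6 = 22.4 mm/day.

C ≈ 22.4 mm/day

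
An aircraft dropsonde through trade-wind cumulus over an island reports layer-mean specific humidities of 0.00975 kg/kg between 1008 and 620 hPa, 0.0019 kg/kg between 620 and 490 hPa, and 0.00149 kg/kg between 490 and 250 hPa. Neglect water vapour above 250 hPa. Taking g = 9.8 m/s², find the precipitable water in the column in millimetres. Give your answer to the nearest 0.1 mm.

Precipitable water is the column-integrated vapour mass per unit area: PW = (1/g) Σ q̄ Δp, with q in kg/kg and Δp in Pa (1 kg/m² of water = 1 mm).
Layer 1008–620 hPa: Δp = 388 hPa = 38800 Pa, q̄ = 0.00975 kg/kg → 0.00975 × 38800 / 9.8 = 38.60 mm
Layer 620–490 hPa: Δp = 130 hPa = 13000 Pa, q̄ = 0.0019 kg/kg → 0.0019 × 13000 / 9.8 = 2.52 mm
Layer 490–250 hPa: Δp = 240 hPa = 24000 Pa, q̄ = 0.00149 kg/kg → 0.00149 × 24000 / 9.8 = 3.65 mm
PW = 38.60 + 2.52 + 3.65 = 44.77 ≈ 44.8 mm.

PW ≈ 44.8 mm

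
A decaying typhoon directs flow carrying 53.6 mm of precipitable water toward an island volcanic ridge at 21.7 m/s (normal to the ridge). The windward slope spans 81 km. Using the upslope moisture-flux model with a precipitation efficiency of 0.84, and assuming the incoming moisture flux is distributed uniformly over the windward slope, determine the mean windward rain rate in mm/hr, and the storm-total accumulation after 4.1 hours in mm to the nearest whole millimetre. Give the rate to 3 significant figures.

R ≈ 43.4 mm/hr; total ≈ 178 mm

Incoming column moisture flux per unit ridge length: F = V × PW = 21.7 × 53.6 = 1163.12 mm·m/s.
Spread over the 81 km slope with efficiency ε = 0.84: R = ε·F/W = 0.84 × 1163.12 / 81000 m = 1.206e-02 mm/s.
R = 1.206e-02 × 3600 = 43.4 mm/hr.
Over 4.1 h: total = 43.4 × 4.1 = 177.94 ≈ 178 mm.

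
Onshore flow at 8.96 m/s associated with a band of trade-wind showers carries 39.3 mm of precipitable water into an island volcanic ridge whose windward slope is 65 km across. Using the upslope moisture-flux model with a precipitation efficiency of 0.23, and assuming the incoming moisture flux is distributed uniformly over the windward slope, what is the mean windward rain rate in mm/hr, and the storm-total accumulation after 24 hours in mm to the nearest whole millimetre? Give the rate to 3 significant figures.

Incoming column moisture flux per unit ridge length: F = V × PW = 8.96 × 39.3 = 352.128 mm·m/s.
Spread over the 65 km slope with efficiency ε = 0.23: R = ε·F/W = 0.23 × 352.128 / 65000 m = 1.246e-03 mm/s.
R = 1.246e-03 × 3600 = 4.49 mm/hr.
Over 24 h: total = 4.49 × 24 = 107.76 ≈ 108 mm.

R ≈ 4.49 mm/hr; total ≈ 108 mm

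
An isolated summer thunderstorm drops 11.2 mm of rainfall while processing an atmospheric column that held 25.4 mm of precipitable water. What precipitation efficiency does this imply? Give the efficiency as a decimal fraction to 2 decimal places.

ε ≈ 0.44

ε = rainfall / PW = 11.2 / 25.4 = 0.44.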